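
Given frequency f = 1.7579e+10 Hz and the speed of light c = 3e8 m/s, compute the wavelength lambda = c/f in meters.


lambda = c / f = 3.0000e+08 / 1.7579e+10 = 0.01707 m

0.01707 m


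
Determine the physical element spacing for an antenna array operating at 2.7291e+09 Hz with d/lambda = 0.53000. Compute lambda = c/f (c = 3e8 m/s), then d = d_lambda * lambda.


lambda = c / f = 3.0000e+08 / 2.7291e+09 = 0.1099263 m
d = 0.53000 * 0.1099263 = 0.05826 m

0.05826 m


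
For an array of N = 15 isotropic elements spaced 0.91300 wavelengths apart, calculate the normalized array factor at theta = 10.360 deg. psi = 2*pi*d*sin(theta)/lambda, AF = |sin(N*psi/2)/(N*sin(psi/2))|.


psi = 2*pi*0.91300*sin(10.360 deg) = 1.031617 rad
AF = |sin(15*1.031617/2) / (15*sin(1.031617/2))| = 0.1342

0.1342


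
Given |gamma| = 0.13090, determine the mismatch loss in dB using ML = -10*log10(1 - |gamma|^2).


ML = -10 * log10(1 - 0.13090^2) = -10 * log10(0.98286519) = 0.07506 dB

0.07506 dB


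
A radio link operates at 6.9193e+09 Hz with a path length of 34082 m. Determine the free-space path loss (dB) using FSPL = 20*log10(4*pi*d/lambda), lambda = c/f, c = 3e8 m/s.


lambda = c / f = 3.0000e+08 / 6.9193e+09 = 0.04335699 m
FSPL = 20 * log10(4*pi*34082/0.04335699) = 139.9 dB

139.9 dB


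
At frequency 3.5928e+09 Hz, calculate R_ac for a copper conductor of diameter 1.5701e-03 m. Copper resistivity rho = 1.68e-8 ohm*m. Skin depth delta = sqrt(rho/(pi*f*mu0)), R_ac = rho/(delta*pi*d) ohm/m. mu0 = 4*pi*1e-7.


delta = sqrt(1.68e-8 / (pi * 3.5928e+09 * 4*pi*1e-7)) = 1.088324e-06 m
R_ac = 1.68e-8 / (1.088324e-06 * pi * 1.5701e-03) = 3.129 ohm/m

3.129 ohm/m


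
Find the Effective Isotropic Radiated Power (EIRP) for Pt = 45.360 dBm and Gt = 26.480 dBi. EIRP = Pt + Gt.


EIRP = Pt + Gt = 45.360 + 26.480 = 71.84 dBm

71.84 dBm


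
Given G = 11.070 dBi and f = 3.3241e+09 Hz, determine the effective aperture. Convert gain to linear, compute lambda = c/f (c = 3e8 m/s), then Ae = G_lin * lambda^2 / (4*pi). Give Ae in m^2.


lambda = c / f = 3.0000e+08 / 3.3241e+09 = 0.09024999 m
G_linear = 10^(11.070/10) = 12.79381
Ae = G_linear * lambda^2 / (4*pi) = 12.79381 * 0.09024999^2 / (4*pi) = 8.292e-03 m^2

8.292e-03 m^2


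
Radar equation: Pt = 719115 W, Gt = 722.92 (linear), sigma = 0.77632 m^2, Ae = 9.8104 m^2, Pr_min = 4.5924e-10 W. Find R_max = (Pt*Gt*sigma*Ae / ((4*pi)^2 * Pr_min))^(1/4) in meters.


R^4 = 719115*722.92*0.77632*9.8104 / ((4*pi)^2 * 4.5924e-10) = 5.459547e+16
R_max = 5.459547e+16^0.25 = 15286 m

15286 m


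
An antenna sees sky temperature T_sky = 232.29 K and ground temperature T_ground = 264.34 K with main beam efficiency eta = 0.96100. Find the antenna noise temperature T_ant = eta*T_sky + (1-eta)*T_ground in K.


T_ant = 0.96100 * 232.29 + (1 - 0.96100) * 264.34 = 233.5 K

233.5 K


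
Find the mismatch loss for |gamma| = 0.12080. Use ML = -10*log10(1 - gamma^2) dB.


ML = -10 * log10(1 - 0.12080^2) = -10 * log10(0.98540736) = 0.06384 dB

0.06384 dB


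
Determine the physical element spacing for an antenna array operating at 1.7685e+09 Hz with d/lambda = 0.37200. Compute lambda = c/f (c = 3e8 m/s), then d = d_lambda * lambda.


lambda = c / f = 3.0000e+08 / 1.7685e+09 = 0.1696353 m
d = 0.37200 * 0.1696353 = 0.06310 m

0.06310 m


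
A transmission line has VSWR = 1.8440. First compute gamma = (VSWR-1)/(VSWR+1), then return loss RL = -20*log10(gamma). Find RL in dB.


gamma = (1.8440 - 1) / (1.8440 + 1) = 0.2967651
RL = -20 * log10(0.2967651) = 10.55 dB

10.55 dB


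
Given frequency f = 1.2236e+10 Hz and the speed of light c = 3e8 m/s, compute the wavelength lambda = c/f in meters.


lambda = c / f = 3.0000e+08 / 1.2236e+10 = 0.02452 m

0.02452 m


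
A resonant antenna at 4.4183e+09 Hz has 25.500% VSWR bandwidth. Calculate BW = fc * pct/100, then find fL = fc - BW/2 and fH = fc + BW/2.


BW = 4.4183e+09 * 25.500/100 = 1.126666e+09 Hz
fL = 4.4183e+09 - 1.126666e+09/2 = 3.855e+09 Hz
fH = 4.4183e+09 + 1.126666e+09/2 = 4.982e+09 Hz

BW=1.127e+09 Hz, fL=3.855e+09 Hz, fH=4.982e+09 Hz


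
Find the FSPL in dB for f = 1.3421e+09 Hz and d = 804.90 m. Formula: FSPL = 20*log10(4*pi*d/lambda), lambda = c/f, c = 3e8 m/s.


lambda = c / f = 3.0000e+08 / 1.3421e+09 = 0.2235303 m
FSPL = 20 * log10(4*pi*804.90/0.2235303) = 93.11 dB

93.11 dB


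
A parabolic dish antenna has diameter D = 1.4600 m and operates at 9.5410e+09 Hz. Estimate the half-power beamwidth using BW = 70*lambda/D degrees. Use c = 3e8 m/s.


lambda = c / f = 3.0000e+08 / 9.5410e+09 = 0.03144324 m
BW = 70 * 0.03144324 / 1.4600 = 1.508 deg

1.508 deg


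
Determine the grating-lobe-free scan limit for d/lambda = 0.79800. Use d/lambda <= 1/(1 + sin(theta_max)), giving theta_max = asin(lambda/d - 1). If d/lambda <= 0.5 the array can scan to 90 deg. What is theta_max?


lambda/d - 1 = 1/0.79800 - 1 = 0.2531328
theta_max = asin(0.2531328) = 14.66 deg

14.66 deg


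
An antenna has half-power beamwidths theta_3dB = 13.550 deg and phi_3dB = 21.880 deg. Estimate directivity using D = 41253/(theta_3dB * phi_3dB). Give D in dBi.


D_linear = 41253 / (13.550 * 21.880) = 139.1454
D_dBi = 10 * log10(139.1454) = 21.43 dBi

21.43 dBi


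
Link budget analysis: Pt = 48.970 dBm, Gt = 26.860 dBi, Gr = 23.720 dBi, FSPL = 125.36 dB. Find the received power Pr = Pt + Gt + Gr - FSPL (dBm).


Pr = 48.970 + 26.860 + 23.720 - 125.36 = -25.81 dBm

-25.81 dBm


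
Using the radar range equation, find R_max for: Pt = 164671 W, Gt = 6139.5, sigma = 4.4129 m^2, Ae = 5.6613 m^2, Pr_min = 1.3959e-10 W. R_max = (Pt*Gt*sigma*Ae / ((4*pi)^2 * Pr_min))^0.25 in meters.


R^4 = 164671*6139.5*4.4129*5.6613 / ((4*pi)^2 * 1.3959e-10) = 1.145820e+18
R_max = 1.145820e+18^0.25 = 32717 m

32717 m


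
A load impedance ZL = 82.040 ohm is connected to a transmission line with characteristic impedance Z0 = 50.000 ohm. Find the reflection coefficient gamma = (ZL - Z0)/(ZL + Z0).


gamma = (82.040 - 50.000) / (82.040 + 50.000) = 0.2427

0.2427


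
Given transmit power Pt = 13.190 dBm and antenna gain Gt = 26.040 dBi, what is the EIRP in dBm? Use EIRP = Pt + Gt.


EIRP = Pt + Gt = 13.190 + 26.040 = 39.23 dBm

39.23 dBm


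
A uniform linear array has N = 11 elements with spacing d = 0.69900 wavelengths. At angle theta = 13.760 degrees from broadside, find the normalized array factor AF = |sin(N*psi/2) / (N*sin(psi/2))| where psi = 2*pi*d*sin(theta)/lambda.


psi = 2*pi*0.69900*sin(13.760 deg) = 1.044648 rad
AF = |sin(11*1.044648/2) / (11*sin(1.044648/2))| = 0.09331

0.09331


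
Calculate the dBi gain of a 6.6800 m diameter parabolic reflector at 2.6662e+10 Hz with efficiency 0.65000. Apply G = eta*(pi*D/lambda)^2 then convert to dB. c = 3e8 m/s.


lambda = c / f = 3.0000e+08 / 2.6662e+10 = 0.01125197 m
G_linear = 0.65000 * (pi * 6.6800 / 0.01125197)^2 = 2.261043e+06
G_dBi = 10 * log10(2.261043e+06) = 63.54 dBi

63.54 dBi


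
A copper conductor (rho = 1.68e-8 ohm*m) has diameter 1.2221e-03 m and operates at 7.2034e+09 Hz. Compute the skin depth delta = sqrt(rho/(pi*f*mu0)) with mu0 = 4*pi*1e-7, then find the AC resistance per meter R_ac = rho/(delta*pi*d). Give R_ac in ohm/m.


delta = sqrt(1.68e-8 / (pi * 7.2034e+09 * 4*pi*1e-7)) = 7.686100e-07 m
R_ac = 1.68e-8 / (7.686100e-07 * pi * 1.2221e-03) = 5.693 ohm/m

5.693 ohm/m


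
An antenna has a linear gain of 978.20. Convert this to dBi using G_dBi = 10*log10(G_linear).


G_dBi = 10 * log10(978.20) = 29.90 dBi

29.90 dBi


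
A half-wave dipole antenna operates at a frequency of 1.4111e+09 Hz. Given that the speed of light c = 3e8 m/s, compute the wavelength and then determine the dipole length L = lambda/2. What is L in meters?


lambda = c / f = 3.0000e+08 / 1.4111e+09 = 0.2126001 m
L = lambda / 2 = 0.2126001 / 2 = 0.1063 m

0.1063 m


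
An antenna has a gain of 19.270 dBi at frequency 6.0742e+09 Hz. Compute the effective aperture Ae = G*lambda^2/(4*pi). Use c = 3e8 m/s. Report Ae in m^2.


lambda = c / f = 3.0000e+08 / 6.0742e+09 = 0.04938922 m
G_linear = 10^(19.270/10) = 84.52788
Ae = G_linear * lambda^2 / (4*pi) = 84.52788 * 0.04938922^2 / (4*pi) = 0.01641 m^2

0.01641 m^2


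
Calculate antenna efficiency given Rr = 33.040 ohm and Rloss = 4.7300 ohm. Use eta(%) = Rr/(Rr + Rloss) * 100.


eta = 33.040 / (33.040 + 4.7300) * 100 = 87.48%

87.48%


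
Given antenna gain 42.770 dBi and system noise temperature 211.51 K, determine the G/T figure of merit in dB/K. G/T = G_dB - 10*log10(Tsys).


G/T = 42.770 - 10*log10(211.51) = 42.770 - 23.25331 = 19.52 dB/K

19.52 dB/K


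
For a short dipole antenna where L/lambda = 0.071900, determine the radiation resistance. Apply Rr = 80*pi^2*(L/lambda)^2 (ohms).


Rr = 80 * pi^2 * (0.071900)^2 = 80 * 9.869604 * 5.169610e-03 = 4.082 ohm

4.082 ohm


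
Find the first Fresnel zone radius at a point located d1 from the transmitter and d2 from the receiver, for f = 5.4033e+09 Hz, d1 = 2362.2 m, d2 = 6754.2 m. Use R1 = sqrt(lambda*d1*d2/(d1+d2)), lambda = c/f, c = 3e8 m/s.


lambda = c / f = 3.0000e+08 / 5.4033e+09 = 0.05552163 m
R1 = sqrt(0.05552163 * 2362.2 * 6754.2 / (2362.2 + 6754.2)) = 9.857 m

9.857 m


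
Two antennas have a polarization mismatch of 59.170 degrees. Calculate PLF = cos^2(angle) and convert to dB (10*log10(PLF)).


PLF_linear = cos^2(59.170 deg) = 0.2626486
PLF_dB = 10 * log10(0.2626486) = -5.806 dB

-5.806 dB


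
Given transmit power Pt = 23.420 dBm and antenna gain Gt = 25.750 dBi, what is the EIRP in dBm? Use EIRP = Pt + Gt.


EIRP = Pt + Gt = 23.420 + 25.750 = 49.17 dBm

49.17 dBm


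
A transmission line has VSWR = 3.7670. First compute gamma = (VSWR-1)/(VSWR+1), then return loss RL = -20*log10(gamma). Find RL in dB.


gamma = (3.7670 - 1) / (3.7670 + 1) = 0.5804489
RL = -20 * log10(0.5804489) = 4.725 dB

4.725 dB


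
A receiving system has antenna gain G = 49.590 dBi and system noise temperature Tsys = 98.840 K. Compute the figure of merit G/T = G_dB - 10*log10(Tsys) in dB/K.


G/T = 49.590 - 10*log10(98.840) = 49.590 - 19.94933 = 29.64 dB/K

29.64 dB/K


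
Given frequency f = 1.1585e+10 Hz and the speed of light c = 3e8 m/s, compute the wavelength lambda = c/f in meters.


lambda = c / f = 3.0000e+08 / 1.1585e+10 = 0.02590 m

0.02590 m


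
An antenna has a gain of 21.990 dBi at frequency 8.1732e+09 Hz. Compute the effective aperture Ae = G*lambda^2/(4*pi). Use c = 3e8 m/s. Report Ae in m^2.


lambda = c / f = 3.0000e+08 / 8.1732e+09 = 0.03670533 m
G_linear = 10^(21.990/10) = 158.1248
Ae = G_linear * lambda^2 / (4*pi) = 158.1248 * 0.03670533^2 / (4*pi) = 0.01695 m^2

0.01695 m^2


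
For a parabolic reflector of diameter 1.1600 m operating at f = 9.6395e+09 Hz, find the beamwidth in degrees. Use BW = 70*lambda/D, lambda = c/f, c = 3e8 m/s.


lambda = c / f = 3.0000e+08 / 9.6395e+09 = 0.03112195 m
BW = 70 * 0.03112195 / 1.1600 = 1.878 deg

1.878 deg


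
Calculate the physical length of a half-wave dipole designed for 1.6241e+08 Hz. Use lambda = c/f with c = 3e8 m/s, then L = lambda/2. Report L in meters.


lambda = c / f = 3.0000e+08 / 1.6241e+08 = 1.847177 m
L = lambda / 2 = 1.847177 / 2 = 0.9236 m

0.9236 m


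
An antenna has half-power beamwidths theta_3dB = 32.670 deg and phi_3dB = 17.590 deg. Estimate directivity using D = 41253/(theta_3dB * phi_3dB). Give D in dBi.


D_linear = 41253 / (32.670 * 17.590) = 71.78613
D_dBi = 10 * log10(71.78613) = 18.56 dBi

18.56 dBi


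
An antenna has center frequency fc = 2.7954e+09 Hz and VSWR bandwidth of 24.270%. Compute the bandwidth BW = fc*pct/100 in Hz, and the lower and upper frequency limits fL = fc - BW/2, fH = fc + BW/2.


BW = 2.7954e+09 * 24.270/100 = 6.784436e+08 Hz
fL = 2.7954e+09 - 6.784436e+08/2 = 2.456e+09 Hz
fH = 2.7954e+09 + 6.784436e+08/2 = 3.135e+09 Hz

BW=6.784e+08 Hz, fL=2.456e+09 Hz, fH=3.135e+09 Hz


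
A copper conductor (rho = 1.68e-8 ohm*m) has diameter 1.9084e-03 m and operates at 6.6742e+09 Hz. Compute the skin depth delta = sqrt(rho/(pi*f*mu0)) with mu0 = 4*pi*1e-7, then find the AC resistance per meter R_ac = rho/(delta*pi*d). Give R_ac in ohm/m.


delta = sqrt(1.68e-8 / (pi * 6.6742e+09 * 4*pi*1e-7)) = 7.985004e-07 m
R_ac = 1.68e-8 / (7.985004e-07 * pi * 1.9084e-03) = 3.509 ohm/m

3.509 ohm/m


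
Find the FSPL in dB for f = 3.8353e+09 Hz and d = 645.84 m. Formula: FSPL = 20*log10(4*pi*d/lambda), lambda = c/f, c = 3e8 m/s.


lambda = c / f = 3.0000e+08 / 3.8353e+09 = 0.07822074 m
FSPL = 20 * log10(4*pi*645.84/0.07822074) = 100.3 dB

100.3 dB


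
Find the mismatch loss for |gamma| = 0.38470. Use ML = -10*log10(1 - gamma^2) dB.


ML = -10 * log10(1 - 0.38470^2) = -10 * log10(0.85200591) = 0.6956 dB

0.6956 dB


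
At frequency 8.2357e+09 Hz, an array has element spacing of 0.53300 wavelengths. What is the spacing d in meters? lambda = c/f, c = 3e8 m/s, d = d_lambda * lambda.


lambda = c / f = 3.0000e+08 / 8.2357e+09 = 0.03642678 m
d = 0.53300 * 0.03642678 = 0.01942 m

0.01942 m


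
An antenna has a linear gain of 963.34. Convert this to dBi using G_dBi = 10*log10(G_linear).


G_dBi = 10 * log10(963.34) = 29.84 dBi

29.84 dBi


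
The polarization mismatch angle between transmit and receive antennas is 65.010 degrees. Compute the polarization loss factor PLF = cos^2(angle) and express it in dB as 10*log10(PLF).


PLF_linear = cos^2(65.010 deg) = 0.1784725
PLF_dB = 10 * log10(0.1784725) = -7.484 dB

-7.484 dB


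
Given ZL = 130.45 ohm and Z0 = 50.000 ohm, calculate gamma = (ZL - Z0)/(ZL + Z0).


gamma = (130.45 - 50.000) / (130.45 + 50.000) = 0.4458

0.4458


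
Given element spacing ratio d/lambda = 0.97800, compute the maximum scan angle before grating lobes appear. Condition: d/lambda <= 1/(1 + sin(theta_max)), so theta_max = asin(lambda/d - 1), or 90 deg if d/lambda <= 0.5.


lambda/d - 1 = 1/0.97800 - 1 = 0.02249489
theta_max = asin(0.02249489) = 1.289 deg

1.289 deg


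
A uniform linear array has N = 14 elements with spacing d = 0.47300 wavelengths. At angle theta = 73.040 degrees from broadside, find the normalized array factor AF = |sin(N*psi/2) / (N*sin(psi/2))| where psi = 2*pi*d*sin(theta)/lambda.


psi = 2*pi*0.47300*sin(73.040 deg) = 2.842693 rad
AF = |sin(14*2.842693/2) / (14*sin(2.842693/2))| = 0.06263

0.06263


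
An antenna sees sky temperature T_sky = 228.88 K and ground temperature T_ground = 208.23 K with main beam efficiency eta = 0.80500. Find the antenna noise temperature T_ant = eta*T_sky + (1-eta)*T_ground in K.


T_ant = 0.80500 * 228.88 + (1 - 0.80500) * 208.23 = 224.9 K

224.9 K


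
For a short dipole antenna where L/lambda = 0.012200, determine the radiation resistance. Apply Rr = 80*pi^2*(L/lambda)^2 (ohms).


Rr = 80 * pi^2 * (0.012200)^2 = 80 * 9.869604 * 1.488400e-04 = 0.1175 ohm

0.1175 ohm


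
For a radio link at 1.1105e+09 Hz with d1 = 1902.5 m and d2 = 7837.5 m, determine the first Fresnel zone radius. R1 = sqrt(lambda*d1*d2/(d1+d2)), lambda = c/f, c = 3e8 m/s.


lambda = c / f = 3.0000e+08 / 1.1105e+09 = 0.2701486 m
R1 = sqrt(0.2701486 * 1902.5 * 7837.5 / (1902.5 + 7837.5)) = 20.34 m

20.34 m


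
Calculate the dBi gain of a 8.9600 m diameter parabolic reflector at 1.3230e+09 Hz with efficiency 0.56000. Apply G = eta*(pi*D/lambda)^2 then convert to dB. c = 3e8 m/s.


lambda = c / f = 3.0000e+08 / 1.3230e+09 = 0.2267574 m
G_linear = 0.56000 * (pi * 8.9600 / 0.2267574)^2 = 8629.405
G_dBi = 10 * log10(8629.405) = 39.36 dBi

39.36 dBi


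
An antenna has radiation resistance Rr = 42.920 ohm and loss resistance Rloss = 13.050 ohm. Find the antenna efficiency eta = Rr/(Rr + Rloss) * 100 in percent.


eta = 42.920 / (42.920 + 13.050) * 100 = 76.68%

76.68%


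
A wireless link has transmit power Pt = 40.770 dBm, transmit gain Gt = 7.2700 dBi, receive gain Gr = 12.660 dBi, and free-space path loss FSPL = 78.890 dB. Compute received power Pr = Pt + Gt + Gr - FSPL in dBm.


Pr = 40.770 + 7.2700 + 12.660 - 78.890 = -18.19 dBm

-18.19 dBm


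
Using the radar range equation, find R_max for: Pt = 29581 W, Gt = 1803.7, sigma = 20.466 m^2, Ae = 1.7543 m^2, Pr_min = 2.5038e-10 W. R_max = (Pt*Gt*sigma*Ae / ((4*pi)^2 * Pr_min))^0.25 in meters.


R^4 = 29581*1803.7*20.466*1.7543 / ((4*pi)^2 * 2.5038e-10) = 4.845009e+16
R_max = 4.845009e+16^0.25 = 14836 m

14836 m


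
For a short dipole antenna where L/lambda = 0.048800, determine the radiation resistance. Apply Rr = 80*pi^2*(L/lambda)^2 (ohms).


Rr = 80 * pi^2 * (0.048800)^2 = 80 * 9.869604 * 2.381440e-03 = 1.880 ohm

1.880 ohm


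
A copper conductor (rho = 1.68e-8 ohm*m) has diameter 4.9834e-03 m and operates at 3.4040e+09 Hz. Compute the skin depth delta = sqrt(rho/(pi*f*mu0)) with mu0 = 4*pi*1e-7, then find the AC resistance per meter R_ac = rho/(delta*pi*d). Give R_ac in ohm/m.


delta = sqrt(1.68e-8 / (pi * 3.4040e+09 * 4*pi*1e-7)) = 1.118098e-06 m
R_ac = 1.68e-8 / (1.118098e-06 * pi * 4.9834e-03) = 0.9597 ohm/m

0.9597 ohm/m


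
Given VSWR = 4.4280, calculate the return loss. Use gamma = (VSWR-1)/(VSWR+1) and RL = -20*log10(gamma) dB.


gamma = (4.4280 - 1) / (4.4280 + 1) = 0.6315402
RL = -20 * log10(0.6315402) = 3.992 dB

3.992 dB


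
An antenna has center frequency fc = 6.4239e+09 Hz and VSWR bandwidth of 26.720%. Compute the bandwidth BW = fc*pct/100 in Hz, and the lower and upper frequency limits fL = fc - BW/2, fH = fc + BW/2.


BW = 6.4239e+09 * 26.720/100 = 1.716466e+09 Hz
fL = 6.4239e+09 - 1.716466e+09/2 = 5.566e+09 Hz
fH = 6.4239e+09 + 1.716466e+09/2 = 7.282e+09 Hz

BW=1.716e+09 Hz, fL=5.566e+09 Hz, fH=7.282e+09 Hz


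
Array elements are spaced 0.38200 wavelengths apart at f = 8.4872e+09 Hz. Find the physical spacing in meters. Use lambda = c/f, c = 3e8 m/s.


lambda = c / f = 3.0000e+08 / 8.4872e+09 = 0.03534735 m
d = 0.38200 * 0.03534735 = 0.01350 m

0.01350 m


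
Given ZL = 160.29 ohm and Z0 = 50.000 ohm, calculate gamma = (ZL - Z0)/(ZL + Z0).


gamma = (160.29 - 50.000) / (160.29 + 50.000) = 0.5245

0.5245


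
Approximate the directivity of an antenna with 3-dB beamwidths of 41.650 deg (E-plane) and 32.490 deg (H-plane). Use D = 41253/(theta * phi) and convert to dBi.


D_linear = 41253 / (41.650 * 32.490) = 30.48532
D_dBi = 10 * log10(30.48532) = 14.84 dBi

14.84 dBi


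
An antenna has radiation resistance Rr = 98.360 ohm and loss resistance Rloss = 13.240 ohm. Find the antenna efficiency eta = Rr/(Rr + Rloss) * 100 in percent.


eta = 98.360 / (98.360 + 13.240) * 100 = 88.14%

88.14%


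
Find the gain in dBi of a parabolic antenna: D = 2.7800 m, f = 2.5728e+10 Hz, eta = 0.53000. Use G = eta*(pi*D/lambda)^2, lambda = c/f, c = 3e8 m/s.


lambda = c / f = 3.0000e+08 / 2.5728e+10 = 0.01166045 m
G_linear = 0.53000 * (pi * 2.7800 / 0.01166045)^2 = 297327.2
G_dBi = 10 * log10(297327.2) = 54.73 dBi

54.73 dBi


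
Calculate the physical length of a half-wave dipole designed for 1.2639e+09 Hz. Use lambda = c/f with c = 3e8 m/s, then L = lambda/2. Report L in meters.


lambda = c / f = 3.0000e+08 / 1.2639e+09 = 0.2373606 m
L = lambda / 2 = 0.2373606 / 2 = 0.1187 m

0.1187 m


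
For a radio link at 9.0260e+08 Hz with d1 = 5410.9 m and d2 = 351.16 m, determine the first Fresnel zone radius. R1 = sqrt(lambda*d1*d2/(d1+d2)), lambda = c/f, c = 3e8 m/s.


lambda = c / f = 3.0000e+08 / 9.0260e+08 = 0.3323731 m
R1 = sqrt(0.3323731 * 5410.9 * 351.16 / (5410.9 + 351.16)) = 10.47 m

10.47 m


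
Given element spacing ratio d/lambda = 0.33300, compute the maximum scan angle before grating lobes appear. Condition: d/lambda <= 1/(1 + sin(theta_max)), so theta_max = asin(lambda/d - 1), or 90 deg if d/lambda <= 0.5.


lambda/d - 1 = 1/0.33300 - 1 = 2.003003 >= 1
d/lambda <= 0.5, so the array can scan to endfire without grating lobes: theta_max = 90 deg

90 deg


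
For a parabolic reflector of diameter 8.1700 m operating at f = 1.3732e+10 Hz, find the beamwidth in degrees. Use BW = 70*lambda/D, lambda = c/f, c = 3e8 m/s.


lambda = c / f = 3.0000e+08 / 1.3732e+10 = 0.02184678 m
BW = 70 * 0.02184678 / 8.1700 = 0.1872 deg

0.1872 deg


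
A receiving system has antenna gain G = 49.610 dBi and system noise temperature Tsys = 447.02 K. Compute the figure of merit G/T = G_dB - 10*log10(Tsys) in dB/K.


G/T = 49.610 - 10*log10(447.02) = 49.610 - 26.50327 = 23.11 dB/K

23.11 dB/K


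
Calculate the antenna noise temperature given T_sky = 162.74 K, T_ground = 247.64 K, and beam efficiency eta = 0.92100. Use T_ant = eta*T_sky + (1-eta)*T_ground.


T_ant = 0.92100 * 162.74 + (1 - 0.92100) * 247.64 = 169.4 K

169.4 K


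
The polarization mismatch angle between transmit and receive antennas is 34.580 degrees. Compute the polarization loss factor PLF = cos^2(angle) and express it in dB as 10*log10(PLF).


PLF_linear = cos^2(34.580 deg) = 0.6778798
PLF_dB = 10 * log10(0.6778798) = -1.688 dB

-1.688 dB


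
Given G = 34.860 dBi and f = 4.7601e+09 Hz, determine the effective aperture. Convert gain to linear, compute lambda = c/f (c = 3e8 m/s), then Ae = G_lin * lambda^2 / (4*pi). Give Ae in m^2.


lambda = c / f = 3.0000e+08 / 4.7601e+09 = 0.06302389 m
G_linear = 10^(34.860/10) = 3061.963
Ae = G_linear * lambda^2 / (4*pi) = 3061.963 * 0.06302389^2 / (4*pi) = 0.9678 m^2

0.9678 m^2


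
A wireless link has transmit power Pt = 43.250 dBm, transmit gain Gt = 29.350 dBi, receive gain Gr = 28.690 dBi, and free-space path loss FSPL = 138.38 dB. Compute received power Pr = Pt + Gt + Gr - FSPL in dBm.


Pr = 43.250 + 29.350 + 28.690 - 138.38 = -37.09 dBm

-37.09 dBm


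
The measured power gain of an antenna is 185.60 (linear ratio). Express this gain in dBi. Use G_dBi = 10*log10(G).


G_dBi = 10 * log10(185.60) = 22.69 dBi

22.69 dBi


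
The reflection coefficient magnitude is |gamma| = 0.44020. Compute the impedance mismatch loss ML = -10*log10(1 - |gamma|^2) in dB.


ML = -10 * log10(1 - 0.44020^2) = -10 * log10(0.80622396) = 0.9354 dB

0.9354 dB


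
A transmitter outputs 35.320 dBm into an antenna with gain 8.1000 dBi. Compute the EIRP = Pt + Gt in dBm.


EIRP = Pt + Gt = 35.320 + 8.1000 = 43.42 dBm

43.42 dBm


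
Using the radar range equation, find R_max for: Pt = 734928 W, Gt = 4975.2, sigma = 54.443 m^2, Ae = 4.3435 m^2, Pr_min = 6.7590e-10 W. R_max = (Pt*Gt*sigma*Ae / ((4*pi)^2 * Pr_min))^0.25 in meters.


R^4 = 734928*4975.2*54.443*4.3435 / ((4*pi)^2 * 6.7590e-10) = 8.100933e+18
R_max = 8.100933e+18^0.25 = 53350 m

53350 m


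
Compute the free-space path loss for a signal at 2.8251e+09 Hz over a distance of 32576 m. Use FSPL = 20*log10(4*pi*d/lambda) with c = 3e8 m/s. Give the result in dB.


lambda = c / f = 3.0000e+08 / 2.8251e+09 = 0.1061909 m
FSPL = 20 * log10(4*pi*32576/0.1061909) = 131.7 dB

131.7 dB


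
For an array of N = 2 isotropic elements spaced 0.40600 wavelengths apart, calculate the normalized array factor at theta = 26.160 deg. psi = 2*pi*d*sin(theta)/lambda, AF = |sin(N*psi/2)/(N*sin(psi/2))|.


psi = 2*pi*0.40600*sin(26.160 deg) = 1.124671 rad
AF = |sin(2*1.124671/2) / (2*sin(1.124671/2))| = 0.8460

0.8460


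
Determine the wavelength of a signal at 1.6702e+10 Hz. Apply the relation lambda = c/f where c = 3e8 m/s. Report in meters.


lambda = c / f = 3.0000e+08 / 1.6702e+10 = 0.01796 m

0.01796 m


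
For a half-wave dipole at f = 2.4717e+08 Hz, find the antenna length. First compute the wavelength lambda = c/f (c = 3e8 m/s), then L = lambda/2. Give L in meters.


lambda = c / f = 3.0000e+08 / 2.4717e+08 = 1.213740 m
L = lambda / 2 = 1.213740 / 2 = 0.6069 m

0.6069 m


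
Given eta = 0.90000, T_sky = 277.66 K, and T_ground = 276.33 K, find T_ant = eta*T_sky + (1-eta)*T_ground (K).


T_ant = 0.90000 * 277.66 + (1 - 0.90000) * 276.33 = 277.5 K

277.5 K


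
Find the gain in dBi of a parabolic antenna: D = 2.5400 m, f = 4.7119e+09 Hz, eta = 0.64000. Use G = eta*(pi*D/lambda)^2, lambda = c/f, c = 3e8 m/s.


lambda = c / f = 3.0000e+08 / 4.7119e+09 = 0.06366858 m
G_linear = 0.64000 * (pi * 2.5400 / 0.06366858)^2 = 10053.03
G_dBi = 10 * log10(10053.03) = 40.02 dBi

40.02 dBi


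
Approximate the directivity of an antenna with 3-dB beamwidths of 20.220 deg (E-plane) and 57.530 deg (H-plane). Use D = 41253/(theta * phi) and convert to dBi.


D_linear = 41253 / (20.220 * 57.530) = 35.46337
D_dBi = 10 * log10(35.46337) = 15.50 dBi

15.50 dBi


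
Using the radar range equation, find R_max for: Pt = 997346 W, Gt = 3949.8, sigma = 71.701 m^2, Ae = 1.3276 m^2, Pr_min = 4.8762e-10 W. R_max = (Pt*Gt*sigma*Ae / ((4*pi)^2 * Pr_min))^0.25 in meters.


R^4 = 997346*3949.8*71.701*1.3276 / ((4*pi)^2 * 4.8762e-10) = 4.869812e+18
R_max = 4.869812e+18^0.25 = 46976 m

46976 m


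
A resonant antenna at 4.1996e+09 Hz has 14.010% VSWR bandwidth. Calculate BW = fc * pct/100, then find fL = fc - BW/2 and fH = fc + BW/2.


BW = 4.1996e+09 * 14.010/100 = 5.883640e+08 Hz
fL = 4.1996e+09 - 5.883640e+08/2 = 3.905e+09 Hz
fH = 4.1996e+09 + 5.883640e+08/2 = 4.494e+09 Hz

BW=5.884e+08 Hz, fL=3.905e+09 Hz, fH=4.494e+09 Hz


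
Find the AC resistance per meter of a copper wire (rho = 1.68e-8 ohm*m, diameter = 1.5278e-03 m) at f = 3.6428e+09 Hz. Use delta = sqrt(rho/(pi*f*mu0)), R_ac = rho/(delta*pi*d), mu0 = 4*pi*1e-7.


delta = sqrt(1.68e-8 / (pi * 3.6428e+09 * 4*pi*1e-7)) = 1.080829e-06 m
R_ac = 1.68e-8 / (1.080829e-06 * pi * 1.5278e-03) = 3.238 ohm/m

3.238 ohm/m


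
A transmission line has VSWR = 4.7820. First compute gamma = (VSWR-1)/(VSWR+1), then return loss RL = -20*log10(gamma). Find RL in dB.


gamma = (4.7820 - 1) / (4.7820 + 1) = 0.6540989
RL = -20 * log10(0.6540989) = 3.687 dB

3.687 dB


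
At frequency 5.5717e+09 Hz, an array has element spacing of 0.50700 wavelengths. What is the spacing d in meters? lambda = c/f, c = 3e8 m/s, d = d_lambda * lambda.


lambda = c / f = 3.0000e+08 / 5.5717e+09 = 0.05384353 m
d = 0.50700 * 0.05384353 = 0.02730 m

0.02730 m


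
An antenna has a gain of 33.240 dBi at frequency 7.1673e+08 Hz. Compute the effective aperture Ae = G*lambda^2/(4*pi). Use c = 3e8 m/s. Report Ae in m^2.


lambda = c / f = 3.0000e+08 / 7.1673e+08 = 0.4185677 m
G_linear = 10^(33.240/10) = 2108.628
Ae = G_linear * lambda^2 / (4*pi) = 2108.628 * 0.4185677^2 / (4*pi) = 29.40 m^2

29.40 m^2


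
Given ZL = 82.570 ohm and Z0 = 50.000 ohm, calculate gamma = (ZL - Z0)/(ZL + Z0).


gamma = (82.570 - 50.000) / (82.570 + 50.000) = 0.2457

0.2457


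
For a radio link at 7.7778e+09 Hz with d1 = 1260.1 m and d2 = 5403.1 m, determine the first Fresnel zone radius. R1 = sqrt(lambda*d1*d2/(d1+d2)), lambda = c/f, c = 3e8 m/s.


lambda = c / f = 3.0000e+08 / 7.7778e+09 = 0.03857132 m
R1 = sqrt(0.03857132 * 1260.1 * 5403.1 / (1260.1 + 5403.1)) = 6.278 m

6.278 m


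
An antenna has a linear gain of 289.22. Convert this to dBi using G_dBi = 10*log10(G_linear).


G_dBi = 10 * log10(289.22) = 24.61 dBi

24.61 dBi


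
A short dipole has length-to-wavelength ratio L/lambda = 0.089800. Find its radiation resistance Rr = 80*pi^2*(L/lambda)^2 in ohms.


Rr = 80 * pi^2 * (0.089800)^2 = 80 * 9.869604 * 8.064040e-03 = 6.367 ohm

6.367 ohm


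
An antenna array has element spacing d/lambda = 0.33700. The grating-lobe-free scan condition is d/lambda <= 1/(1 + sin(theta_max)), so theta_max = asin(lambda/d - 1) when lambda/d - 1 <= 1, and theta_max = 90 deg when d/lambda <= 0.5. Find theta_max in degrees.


lambda/d - 1 = 1/0.33700 - 1 = 1.967359 >= 1
d/lambda <= 0.5, so the array can scan to endfire without grating lobes: theta_max = 90 deg

90 deg


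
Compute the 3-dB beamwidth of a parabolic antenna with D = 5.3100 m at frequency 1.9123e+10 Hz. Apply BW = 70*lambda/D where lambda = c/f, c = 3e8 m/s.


lambda = c / f = 3.0000e+08 / 1.9123e+10 = 0.01568792 m
BW = 70 * 0.01568792 / 5.3100 = 0.2068 deg

0.2068 deg


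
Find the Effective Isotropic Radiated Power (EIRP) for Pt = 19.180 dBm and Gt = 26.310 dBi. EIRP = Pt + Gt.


EIRP = Pt + Gt = 19.180 + 26.310 = 45.49 dBm

45.49 dBm


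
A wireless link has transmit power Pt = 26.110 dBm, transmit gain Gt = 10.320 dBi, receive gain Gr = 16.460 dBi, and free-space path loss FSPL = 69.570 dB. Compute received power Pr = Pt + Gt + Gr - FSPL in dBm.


Pr = 26.110 + 10.320 + 16.460 - 69.570 = -16.68 dBm

-16.68 dBm


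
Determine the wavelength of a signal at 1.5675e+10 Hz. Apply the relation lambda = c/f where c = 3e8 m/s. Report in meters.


lambda = c / f = 3.0000e+08 / 1.5675e+10 = 0.01914 m

0.01914 m


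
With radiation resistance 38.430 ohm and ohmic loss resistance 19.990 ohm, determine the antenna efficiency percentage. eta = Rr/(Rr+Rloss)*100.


eta = 38.430 / (38.430 + 19.990) * 100 = 65.78%

65.78%


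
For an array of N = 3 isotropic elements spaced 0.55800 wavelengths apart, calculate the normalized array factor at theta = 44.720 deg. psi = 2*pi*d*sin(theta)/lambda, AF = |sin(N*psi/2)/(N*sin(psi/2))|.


psi = 2*pi*0.55800*sin(44.720 deg) = 2.466984 rad
AF = |sin(3*2.466984/2) / (3*sin(2.466984/2))| = 0.1873

0.1873


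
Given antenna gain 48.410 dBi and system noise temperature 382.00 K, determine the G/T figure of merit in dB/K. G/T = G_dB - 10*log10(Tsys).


G/T = 48.410 - 10*log10(382.00) = 48.410 - 25.82063 = 22.59 dB/K

22.59 dB/K


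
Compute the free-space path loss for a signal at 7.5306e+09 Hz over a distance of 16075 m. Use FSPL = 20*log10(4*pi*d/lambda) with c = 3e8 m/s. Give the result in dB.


lambda = c / f = 3.0000e+08 / 7.5306e+09 = 0.03983746 m
FSPL = 20 * log10(4*pi*16075/0.03983746) = 134.1 dB

134.1 dB


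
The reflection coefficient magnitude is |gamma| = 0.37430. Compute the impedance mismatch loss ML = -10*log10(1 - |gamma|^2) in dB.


ML = -10 * log10(1 - 0.37430^2) = -10 * log10(0.85989951) = 0.6555 dB

0.6555 dB


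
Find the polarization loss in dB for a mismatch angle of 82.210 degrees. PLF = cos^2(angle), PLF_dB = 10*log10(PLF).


PLF_linear = cos^2(82.210 deg) = 0.01837181
PLF_dB = 10 * log10(0.01837181) = -17.36 dB

-17.36 dB


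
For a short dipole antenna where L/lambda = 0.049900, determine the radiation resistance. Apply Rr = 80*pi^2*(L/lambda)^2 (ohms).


Rr = 80 * pi^2 * (0.049900)^2 = 80 * 9.869604 * 2.490010e-03 = 1.966 ohm

1.966 ohm


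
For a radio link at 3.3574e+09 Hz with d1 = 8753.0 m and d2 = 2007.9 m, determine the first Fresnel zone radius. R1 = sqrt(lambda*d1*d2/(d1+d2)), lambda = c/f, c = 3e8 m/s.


lambda = c / f = 3.0000e+08 / 3.3574e+09 = 0.08935486 m
R1 = sqrt(0.08935486 * 8753.0 * 2007.9 / (8753.0 + 2007.9)) = 12.08 m

12.08 m


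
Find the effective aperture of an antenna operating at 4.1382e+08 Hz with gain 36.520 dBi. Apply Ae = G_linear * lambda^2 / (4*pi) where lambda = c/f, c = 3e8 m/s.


lambda = c / f = 3.0000e+08 / 4.1382e+08 = 0.7249529 m
G_linear = 10^(36.520/10) = 4487.454
Ae = G_linear * lambda^2 / (4*pi) = 4487.454 * 0.7249529^2 / (4*pi) = 187.7 m^2

187.7 m^2


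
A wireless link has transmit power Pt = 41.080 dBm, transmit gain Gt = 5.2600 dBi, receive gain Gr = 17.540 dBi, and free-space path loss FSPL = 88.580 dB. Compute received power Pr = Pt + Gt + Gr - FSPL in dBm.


Pr = 41.080 + 5.2600 + 17.540 - 88.580 = -24.70 dBm

-24.70 dBm


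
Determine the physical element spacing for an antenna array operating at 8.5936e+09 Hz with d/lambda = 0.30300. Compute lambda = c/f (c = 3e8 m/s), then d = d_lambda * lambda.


lambda = c / f = 3.0000e+08 / 8.5936e+09 = 0.03490970 m
d = 0.30300 * 0.03490970 = 0.01058 m

0.01058 m


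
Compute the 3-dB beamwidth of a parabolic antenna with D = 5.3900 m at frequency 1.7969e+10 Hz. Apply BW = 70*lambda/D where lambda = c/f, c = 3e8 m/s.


lambda = c / f = 3.0000e+08 / 1.7969e+10 = 0.01669542 m
BW = 70 * 0.01669542 / 5.3900 = 0.2168 deg

0.2168 deg


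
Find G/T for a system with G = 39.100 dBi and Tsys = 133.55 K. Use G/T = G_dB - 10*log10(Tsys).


G/T = 39.100 - 10*log10(133.55) = 39.100 - 21.25644 = 17.84 dB/K

17.84 dB/K


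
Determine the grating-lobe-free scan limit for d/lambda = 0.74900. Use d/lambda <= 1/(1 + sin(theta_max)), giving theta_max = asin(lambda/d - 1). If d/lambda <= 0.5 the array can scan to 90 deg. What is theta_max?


lambda/d - 1 = 1/0.74900 - 1 = 0.3351135
theta_max = asin(0.3351135) = 19.58 deg

19.58 deg


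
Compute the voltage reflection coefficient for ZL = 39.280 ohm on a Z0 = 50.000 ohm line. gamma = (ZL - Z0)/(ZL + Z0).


gamma = (39.280 - 50.000) / (39.280 + 50.000) = -0.1201

-0.1201


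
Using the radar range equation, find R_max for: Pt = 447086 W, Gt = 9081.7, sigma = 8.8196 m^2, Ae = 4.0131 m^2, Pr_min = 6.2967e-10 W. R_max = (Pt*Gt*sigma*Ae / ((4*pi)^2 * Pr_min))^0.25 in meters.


R^4 = 447086*9081.7*8.8196*4.0131 / ((4*pi)^2 * 6.2967e-10) = 1.445288e+18
R_max = 1.445288e+18^0.25 = 34673 m

34673 m


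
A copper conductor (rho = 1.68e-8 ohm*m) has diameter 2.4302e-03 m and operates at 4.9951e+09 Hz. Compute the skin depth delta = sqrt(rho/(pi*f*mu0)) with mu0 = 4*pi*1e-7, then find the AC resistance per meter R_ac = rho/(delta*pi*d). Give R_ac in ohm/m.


delta = sqrt(1.68e-8 / (pi * 4.9951e+09 * 4*pi*1e-7)) = 9.230021e-07 m
R_ac = 1.68e-8 / (9.230021e-07 * pi * 2.4302e-03) = 2.384 ohm/m

2.384 ohm/m


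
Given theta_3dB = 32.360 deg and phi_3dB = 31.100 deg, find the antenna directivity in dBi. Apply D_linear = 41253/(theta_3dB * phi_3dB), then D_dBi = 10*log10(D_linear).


D_linear = 41253 / (32.360 * 31.100) = 40.99082
D_dBi = 10 * log10(40.99082) = 16.13 dBi

16.13 dBi


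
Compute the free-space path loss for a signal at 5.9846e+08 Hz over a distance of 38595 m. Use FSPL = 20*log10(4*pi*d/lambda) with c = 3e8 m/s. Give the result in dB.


lambda = c / f = 3.0000e+08 / 5.9846e+08 = 0.5012866 m
FSPL = 20 * log10(4*pi*38595/0.5012866) = 119.7 dB

119.7 dB


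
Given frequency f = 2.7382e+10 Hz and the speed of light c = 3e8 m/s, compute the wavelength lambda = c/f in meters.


lambda = c / f = 3.0000e+08 / 2.7382e+10 = 0.01096 m

0.01096 m


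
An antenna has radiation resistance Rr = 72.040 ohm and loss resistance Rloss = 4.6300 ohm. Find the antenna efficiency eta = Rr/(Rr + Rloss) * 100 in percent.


eta = 72.040 / (72.040 + 4.6300) * 100 = 93.96%

93.96%


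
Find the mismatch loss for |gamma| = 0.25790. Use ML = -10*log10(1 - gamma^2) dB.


ML = -10 * log10(1 - 0.25790^2) = -10 * log10(0.93348759) = 0.2989 dB

0.2989 dB


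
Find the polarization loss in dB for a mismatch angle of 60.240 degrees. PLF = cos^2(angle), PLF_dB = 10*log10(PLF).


PLF_linear = cos^2(60.240 deg) = 0.2463812
PLF_dB = 10 * log10(0.2463812) = -6.084 dB

-6.084 dB


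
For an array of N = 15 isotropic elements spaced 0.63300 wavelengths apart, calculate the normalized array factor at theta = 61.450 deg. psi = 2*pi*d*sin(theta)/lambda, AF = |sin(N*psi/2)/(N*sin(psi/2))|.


psi = 2*pi*0.63300*sin(61.450 deg) = 3.493623 rad
AF = |sin(15*3.493623/2) / (15*sin(3.493623/2))| = 0.05938

0.05938


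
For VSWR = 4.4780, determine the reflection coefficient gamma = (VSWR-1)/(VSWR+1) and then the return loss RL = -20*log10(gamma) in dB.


gamma = (4.4780 - 1) / (4.4780 + 1) = 0.6349032
RL = -20 * log10(0.6349032) = 3.946 dB

3.946 dB


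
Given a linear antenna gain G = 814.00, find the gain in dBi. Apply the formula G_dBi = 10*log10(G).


G_dBi = 10 * log10(814.00) = 29.11 dBi

29.11 dBi


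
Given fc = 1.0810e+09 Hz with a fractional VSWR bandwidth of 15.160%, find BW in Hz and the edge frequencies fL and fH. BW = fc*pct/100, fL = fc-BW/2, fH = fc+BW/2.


BW = 1.0810e+09 * 15.160/100 = 1.638796e+08 Hz
fL = 1.0810e+09 - 1.638796e+08/2 = 9.991e+08 Hz
fH = 1.0810e+09 + 1.638796e+08/2 = 1.163e+09 Hz

BW=1.639e+08 Hz, fL=9.991e+08 Hz, fH=1.163e+09 Hz


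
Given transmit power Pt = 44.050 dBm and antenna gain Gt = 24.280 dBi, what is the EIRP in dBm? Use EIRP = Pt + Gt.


EIRP = Pt + Gt = 44.050 + 24.280 = 68.33 dBm

68.33 dBm


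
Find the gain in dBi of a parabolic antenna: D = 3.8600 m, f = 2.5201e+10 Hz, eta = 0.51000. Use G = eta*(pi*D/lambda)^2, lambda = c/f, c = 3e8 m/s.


lambda = c / f = 3.0000e+08 / 2.5201e+10 = 0.01190429 m
G_linear = 0.51000 * (pi * 3.8600 / 0.01190429)^2 = 529221.6
G_dBi = 10 * log10(529221.6) = 57.24 dBi

57.24 dBi


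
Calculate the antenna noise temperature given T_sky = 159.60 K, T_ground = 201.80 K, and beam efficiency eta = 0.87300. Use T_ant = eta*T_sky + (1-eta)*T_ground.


T_ant = 0.87300 * 159.60 + (1 - 0.87300) * 201.80 = 165.0 K

165.0 K


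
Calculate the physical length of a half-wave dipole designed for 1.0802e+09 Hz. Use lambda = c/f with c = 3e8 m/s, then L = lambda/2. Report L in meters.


lambda = c / f = 3.0000e+08 / 1.0802e+09 = 0.2777263 m
L = lambda / 2 = 0.2777263 / 2 = 0.1389 m

0.1389 m


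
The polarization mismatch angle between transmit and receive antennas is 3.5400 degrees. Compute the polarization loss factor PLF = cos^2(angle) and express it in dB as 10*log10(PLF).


PLF_linear = cos^2(3.5400 deg) = 0.9961875
PLF_dB = 10 * log10(0.9961875) = -0.01659 dB

-0.01659 dB


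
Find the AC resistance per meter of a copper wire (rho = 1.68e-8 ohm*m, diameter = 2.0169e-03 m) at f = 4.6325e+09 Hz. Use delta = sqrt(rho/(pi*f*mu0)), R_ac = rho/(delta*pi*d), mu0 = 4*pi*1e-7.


delta = sqrt(1.68e-8 / (pi * 4.6325e+09 * 4*pi*1e-7)) = 9.584447e-07 m
R_ac = 1.68e-8 / (9.584447e-07 * pi * 2.0169e-03) = 2.766 ohm/m

2.766 ohm/m


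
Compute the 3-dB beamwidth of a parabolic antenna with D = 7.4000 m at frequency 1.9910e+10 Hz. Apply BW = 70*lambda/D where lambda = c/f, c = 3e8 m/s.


lambda = c / f = 3.0000e+08 / 1.9910e+10 = 0.01506781 m
BW = 70 * 0.01506781 / 7.4000 = 0.1425 deg

0.1425 deg


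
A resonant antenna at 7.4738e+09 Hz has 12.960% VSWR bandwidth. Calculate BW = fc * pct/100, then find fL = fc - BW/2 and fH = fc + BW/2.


BW = 7.4738e+09 * 12.960/100 = 9.686045e+08 Hz
fL = 7.4738e+09 - 9.686045e+08/2 = 6.989e+09 Hz
fH = 7.4738e+09 + 9.686045e+08/2 = 7.958e+09 Hz

BW=9.686e+08 Hz, fL=6.989e+09 Hz, fH=7.958e+09 Hz


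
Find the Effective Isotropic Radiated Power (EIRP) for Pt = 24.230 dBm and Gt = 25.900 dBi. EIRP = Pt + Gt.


EIRP = Pt + Gt = 24.230 + 25.900 = 50.13 dBm

50.13 dBm


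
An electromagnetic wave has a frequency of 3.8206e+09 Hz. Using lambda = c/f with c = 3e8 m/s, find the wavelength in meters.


lambda = c / f = 3.0000e+08 / 3.8206e+09 = 0.07852 m

0.07852 m


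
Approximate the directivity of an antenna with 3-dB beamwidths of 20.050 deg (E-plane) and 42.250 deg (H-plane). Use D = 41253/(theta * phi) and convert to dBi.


D_linear = 41253 / (20.050 * 42.250) = 48.69837
D_dBi = 10 * log10(48.69837) = 16.88 dBi

16.88 dBi


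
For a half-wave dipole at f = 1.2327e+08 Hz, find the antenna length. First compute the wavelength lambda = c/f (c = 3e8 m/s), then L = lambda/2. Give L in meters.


lambda = c / f = 3.0000e+08 / 1.2327e+08 = 2.433682 m
L = lambda / 2 = 2.433682 / 2 = 1.217 m

1.217 m


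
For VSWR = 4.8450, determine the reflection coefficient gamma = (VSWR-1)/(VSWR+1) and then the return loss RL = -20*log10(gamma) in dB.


gamma = (4.8450 - 1) / (4.8450 + 1) = 0.6578272
RL = -20 * log10(0.6578272) = 3.638 dB

3.638 dB


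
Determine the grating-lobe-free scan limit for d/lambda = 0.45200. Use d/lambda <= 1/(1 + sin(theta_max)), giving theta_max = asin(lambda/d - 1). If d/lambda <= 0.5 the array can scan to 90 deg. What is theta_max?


lambda/d - 1 = 1/0.45200 - 1 = 1.212389 >= 1
d/lambda <= 0.5, so the array can scan to endfire without grating lobes: theta_max = 90 deg

90 deg


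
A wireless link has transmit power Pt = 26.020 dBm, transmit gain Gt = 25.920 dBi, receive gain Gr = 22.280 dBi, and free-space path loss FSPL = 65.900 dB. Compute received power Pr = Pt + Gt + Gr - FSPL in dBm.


Pr = 26.020 + 25.920 + 22.280 - 65.900 = 8.32 dBm

8.32 dBm
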